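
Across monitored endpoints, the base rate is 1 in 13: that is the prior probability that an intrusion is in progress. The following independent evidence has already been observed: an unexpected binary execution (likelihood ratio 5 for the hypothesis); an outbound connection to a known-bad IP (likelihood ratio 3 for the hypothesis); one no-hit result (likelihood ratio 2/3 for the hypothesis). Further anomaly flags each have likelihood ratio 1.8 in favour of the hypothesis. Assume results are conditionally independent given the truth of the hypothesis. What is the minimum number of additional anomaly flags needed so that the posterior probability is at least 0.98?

Prior odds = (1/13)/(12/13) = 1/12.
Combined Bayes factor of the evidence already in hand = 5 × 3 × (2/3) = 10.
Odds after that evidence = (1/12) × 10 = 5/6.
Target odds = 0.98/0.02 = 49.
Need 1.8ⁿ ≥ 49 ÷ (5/6) = 58.8.
1.8⁶ = 531441/15625 falls short of 58.8 but 1.8⁷ = 4782969/78125 reaches it, so n = 7.

7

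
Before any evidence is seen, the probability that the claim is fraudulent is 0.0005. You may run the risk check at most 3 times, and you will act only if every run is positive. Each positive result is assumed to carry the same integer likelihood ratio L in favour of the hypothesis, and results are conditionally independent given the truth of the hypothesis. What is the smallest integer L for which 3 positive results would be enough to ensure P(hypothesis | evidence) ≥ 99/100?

Prior odds = 0.0005/0.9995 = 1/1999.
Target odds = 0.99/0.01 = 99.
Need L³ ≥ 99 ÷ (1/1999) = 197901.
58³ = 195112 < 197901 ≤ 205379 = 59³, so L = 59.

59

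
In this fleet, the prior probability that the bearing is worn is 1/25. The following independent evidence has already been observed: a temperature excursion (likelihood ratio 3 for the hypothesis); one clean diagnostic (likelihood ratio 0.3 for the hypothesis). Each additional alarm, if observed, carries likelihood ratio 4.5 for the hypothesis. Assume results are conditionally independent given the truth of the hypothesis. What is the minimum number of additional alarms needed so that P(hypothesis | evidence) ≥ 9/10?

Prior odds = 0.04/0.96 = 1/24.
Combined Bayes factor of the evidence already in hand = 3 × 0.3 = 0.9.
Odds after that evidence = (1/24) × 0.9 = 0.0375.
Target odds = 0.9/0.1 = 9.
Need 4.5ⁿ ≥ 9 ÷ 0.0375 = 240.
4.5³ = 91.125 falls short of 240 but 4.5⁴ = 410.0625 reaches it, so n = 4.

4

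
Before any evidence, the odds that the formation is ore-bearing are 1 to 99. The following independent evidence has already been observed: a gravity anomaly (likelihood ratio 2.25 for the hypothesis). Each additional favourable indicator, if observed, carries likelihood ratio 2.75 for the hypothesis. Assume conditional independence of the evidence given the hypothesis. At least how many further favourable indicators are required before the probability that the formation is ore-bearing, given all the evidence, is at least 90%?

6

Prior odds = 1/99.
Bayes factor of the evidence already in hand = 2.25.
Odds after that evidence = (1/99) × 2.25 = 1/44.
Target odds = 0.9/0.1 = 9.
Need 2.75ⁿ ≥ 9 ÷ (1/44) = 396.
2.75⁵ = 161051/1024 falls short of 396 but 2.75⁶ = 1771561/4096 reaches it, so n = 6.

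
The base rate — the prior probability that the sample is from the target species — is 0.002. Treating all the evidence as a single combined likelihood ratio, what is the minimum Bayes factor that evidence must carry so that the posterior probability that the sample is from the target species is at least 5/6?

2495

Prior odds = 0.002/0.998 = 1/499.
Target odds = (5/6)/(1/6) = 5.
Required Bayes factor = 5 ÷ (1/499) = 2495.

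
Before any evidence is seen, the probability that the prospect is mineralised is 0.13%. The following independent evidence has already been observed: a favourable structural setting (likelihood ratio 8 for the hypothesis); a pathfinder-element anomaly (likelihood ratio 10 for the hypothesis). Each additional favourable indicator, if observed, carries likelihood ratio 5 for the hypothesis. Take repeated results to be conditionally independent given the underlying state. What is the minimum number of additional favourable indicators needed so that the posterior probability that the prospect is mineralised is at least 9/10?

Prior odds = 0.0013/0.9987 = 13/9987.
Combined Bayes factor of the evidence already in hand = 8 × 10 = 80.
Odds after that evidence = (13/9987) × 80 = 1040/9987.
Target odds = 0.9/0.1 = 9.
Need 5ⁿ ≥ 9 ÷ (1040/9987) = 89883/1040.
5² = 25 falls short of 89883/1040 but 5³ = 125 reaches it, so n = 3.

3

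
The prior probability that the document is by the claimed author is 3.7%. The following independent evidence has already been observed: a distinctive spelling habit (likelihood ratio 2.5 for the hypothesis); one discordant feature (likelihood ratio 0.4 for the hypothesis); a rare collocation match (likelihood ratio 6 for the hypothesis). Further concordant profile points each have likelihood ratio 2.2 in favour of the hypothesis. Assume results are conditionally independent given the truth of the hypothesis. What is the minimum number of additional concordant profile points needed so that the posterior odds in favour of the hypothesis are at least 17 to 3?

5

Prior odds = 0.037/0.963 = 37/963.
Combined Bayes factor of the evidence already in hand = 2.5 × 0.4 × 6 = 6.
Odds after that evidence = (37/963) × 6 = 74/321.
Target odds = 17/3.
Need 2.2ⁿ ≥ 17/3 ÷ (74/321) = 1819/74.
2.2⁴ = 23.4256 falls short of 1819/74 but 2.2⁵ = 51.53632 reaches it, so n = 5.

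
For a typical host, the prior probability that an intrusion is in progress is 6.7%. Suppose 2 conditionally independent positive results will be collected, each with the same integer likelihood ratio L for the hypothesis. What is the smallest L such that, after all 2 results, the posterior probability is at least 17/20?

9

Prior odds = 0.067/0.933 = 67/933.
Target odds = 0.85/0.15 = 17/3.
Need L² ≥ 17/3 ÷ (67/933) = 5287/67.
8² = 64 < 5287/67 ≤ 81 = 9², so L = 9.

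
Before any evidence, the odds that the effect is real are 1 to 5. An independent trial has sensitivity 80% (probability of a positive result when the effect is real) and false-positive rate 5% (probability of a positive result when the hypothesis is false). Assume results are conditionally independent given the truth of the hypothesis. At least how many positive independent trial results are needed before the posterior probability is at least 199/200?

Prior odds = 0.2.
Likelihood ratio of a positive result = 0.8/0.05 = 16.
Target odds: 0.995 ÷ 0.005 = 199.
Require 16ⁿ ≥ 199 ÷ 0.2 = 995.
16² = 256 falls short of 995 but 16³ = 4096 reaches it, so n = 3.

3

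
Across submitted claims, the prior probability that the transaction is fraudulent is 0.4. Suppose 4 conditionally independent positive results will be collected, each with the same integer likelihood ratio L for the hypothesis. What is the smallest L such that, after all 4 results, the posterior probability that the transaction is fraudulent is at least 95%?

3

Prior odds = 0.4/0.6 = 2/3.
Target odds = 0.95/0.05 = 19.
Need L⁴ ≥ 19 ÷ (2/3) = 28.5.
2⁴ = 16 < 28.5 ≤ 81 = 3⁴, so L = 3.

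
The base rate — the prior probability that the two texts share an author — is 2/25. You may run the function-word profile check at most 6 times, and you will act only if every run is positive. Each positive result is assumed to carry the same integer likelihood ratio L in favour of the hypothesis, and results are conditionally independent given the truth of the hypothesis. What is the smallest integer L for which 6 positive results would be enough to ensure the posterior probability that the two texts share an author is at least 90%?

3

Prior odds = 0.08/0.92 = 2/23.
Target odds = 0.9/0.1 = 9.
Need L⁶ ≥ 9 ÷ (2/23) = 103.5.
2⁶ = 64 < 103.5 ≤ 729 = 3⁶, so L = 3.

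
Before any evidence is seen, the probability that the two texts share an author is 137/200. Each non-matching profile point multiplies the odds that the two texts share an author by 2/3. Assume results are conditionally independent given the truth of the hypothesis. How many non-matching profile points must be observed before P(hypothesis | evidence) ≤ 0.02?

12

Prior odds = 0.685/0.315 = 137/63.
Likelihood ratio per non-matching profile point = 2/3.
Target odds: 0.02 ÷ 0.98 = 1/49.
Require (2/3)ⁿ ≤ 1/49 ÷ (137/63) = 9/959.
(2/3)¹¹ = 2048/177147 is still above 9/959 but (2/3)¹² = 4096/531441 is at or below it, so n = 12.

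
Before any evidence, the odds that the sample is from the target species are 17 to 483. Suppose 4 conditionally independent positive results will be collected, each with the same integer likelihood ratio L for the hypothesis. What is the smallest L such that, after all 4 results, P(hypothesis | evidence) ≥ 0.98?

Prior odds = 17/483.
Target odds = 0.98/0.02 = 49.
Need L⁴ ≥ 49 ÷ (17/483) = 23667/17.
6⁴ = 1296 < 23667/17 ≤ 2401 = 7⁴, so L = 7.

7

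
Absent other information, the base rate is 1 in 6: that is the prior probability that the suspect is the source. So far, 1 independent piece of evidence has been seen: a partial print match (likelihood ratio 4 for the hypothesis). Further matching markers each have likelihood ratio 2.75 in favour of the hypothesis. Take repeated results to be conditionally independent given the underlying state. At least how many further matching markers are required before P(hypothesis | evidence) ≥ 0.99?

5

Prior odds = (1/6)/(5/6) = 0.2.
Bayes factor of the evidence already in hand = 4.
Odds after that evidence = 0.2 × 4 = 0.8.
Target odds = 0.99/0.01 = 99.
Need 2.75ⁿ ≥ 99 ÷ 0.8 = 123.75.
2.75⁴ = 57.19140625 falls short of 123.75 but 2.75⁵ = 161051/1024 reaches it, so n = 5.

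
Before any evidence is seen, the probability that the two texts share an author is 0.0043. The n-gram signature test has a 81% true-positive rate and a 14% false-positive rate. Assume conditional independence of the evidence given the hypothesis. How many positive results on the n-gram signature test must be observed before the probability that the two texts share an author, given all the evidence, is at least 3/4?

Prior odds: 0.0043 ÷ 0.9957 = 43/9957.
Likelihood ratio of a positive result = 0.81/0.14 = 81/14.
Target odds: 0.75 ÷ 0.25 = 3.
Need (43/9957) × (81/14)ⁿ ≥ 3, i.e. (81/14)ⁿ ≥ 29871/43.
(81/14)³ = 531441/2744 falls short of 29871/43 but (81/14)⁴ = 43046721/38416 reaches it, so n = 4.

4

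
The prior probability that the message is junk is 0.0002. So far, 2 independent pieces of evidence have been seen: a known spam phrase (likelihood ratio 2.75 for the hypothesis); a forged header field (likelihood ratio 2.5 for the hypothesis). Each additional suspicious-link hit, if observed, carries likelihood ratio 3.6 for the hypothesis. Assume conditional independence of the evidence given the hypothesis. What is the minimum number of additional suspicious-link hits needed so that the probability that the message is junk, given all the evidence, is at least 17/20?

Prior odds = 0.0002/0.9998 = 1/4999.
Combined Bayes factor of the evidence already in hand = 2.75 × 2.5 = 6.875.
Odds after that evidence = (1/4999) × 6.875 = 55/39992.
Target odds = 0.85/0.15 = 17/3.
Need 3.6ⁿ ≥ 17/3 ÷ (55/39992) = 679864/165.
3.6⁶ = 34012224/15625 falls short of 679864/165 but 3.6⁷ = 612220032/78125 reaches it, so n = 7.

7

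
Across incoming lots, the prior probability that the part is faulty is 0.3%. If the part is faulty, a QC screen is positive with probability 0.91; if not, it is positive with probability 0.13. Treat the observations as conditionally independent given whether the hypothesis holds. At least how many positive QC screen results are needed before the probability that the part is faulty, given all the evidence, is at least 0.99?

6

Prior odds: 0.003 ÷ 0.997 = 3/997.
Likelihood ratio of a positive = 0.91/0.13 = 7.
Target posterior odds = 0.99/0.01 = 99.
Need (3/997) × 7ⁿ ≥ 99, i.e. 7ⁿ ≥ 32901.
7⁵ = 16807 falls short of 32901 but 7⁶ = 117649 reaches it, so n = 6.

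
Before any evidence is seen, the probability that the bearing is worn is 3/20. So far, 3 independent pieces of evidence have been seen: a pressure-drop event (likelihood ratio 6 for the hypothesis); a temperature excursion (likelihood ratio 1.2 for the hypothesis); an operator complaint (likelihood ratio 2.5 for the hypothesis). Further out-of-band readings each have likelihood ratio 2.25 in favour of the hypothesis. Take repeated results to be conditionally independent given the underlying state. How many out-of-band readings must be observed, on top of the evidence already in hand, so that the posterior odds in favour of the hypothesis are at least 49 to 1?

4

Prior odds = 0.15/0.85 = 3/17.
Combined Bayes factor of the evidence already in hand = 6 × 1.2 × 2.5 = 18.
Odds after that evidence = (3/17) × 18 = 54/17.
Target odds = 49.
Need 2.25ⁿ ≥ 49 ÷ (54/17) = 833/54.
2.25³ = 11.390625 falls short of 833/54 but 2.25⁴ = 25.62890625 reaches it, so n = 4.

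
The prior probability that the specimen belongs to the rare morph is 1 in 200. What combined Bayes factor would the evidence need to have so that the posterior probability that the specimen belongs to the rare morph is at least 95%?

3781

Prior odds = 0.005/0.995 = 1/199.
Target odds = 0.95/0.05 = 19.
Required Bayes factor = 19 ÷ (1/199) = 3781.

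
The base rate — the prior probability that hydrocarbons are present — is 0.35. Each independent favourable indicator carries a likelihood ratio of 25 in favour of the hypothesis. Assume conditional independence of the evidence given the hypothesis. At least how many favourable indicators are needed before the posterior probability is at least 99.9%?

3

Prior odds: 0.35 ÷ 0.65 = 7/13.
Likelihood ratio per favourable indicator = 25.
Target posterior odds = 0.999/0.001 = 999.
Require 25ⁿ ≥ 999 ÷ (7/13) = 12987/7.
25² = 625 falls short of 12987/7 but 25³ = 15625 reaches it, so n = 3.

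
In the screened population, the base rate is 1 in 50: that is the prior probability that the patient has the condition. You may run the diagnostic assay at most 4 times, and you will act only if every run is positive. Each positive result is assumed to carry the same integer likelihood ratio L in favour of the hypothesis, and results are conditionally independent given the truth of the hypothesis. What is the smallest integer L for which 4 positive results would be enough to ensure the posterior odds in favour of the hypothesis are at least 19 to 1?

6

Prior odds = 0.02/0.98 = 1/49.
Target odds = 19.
Need L⁴ ≥ 19 ÷ (1/49) = 931.
5⁴ = 625 < 931 ≤ 1296 = 6⁴, so L = 6.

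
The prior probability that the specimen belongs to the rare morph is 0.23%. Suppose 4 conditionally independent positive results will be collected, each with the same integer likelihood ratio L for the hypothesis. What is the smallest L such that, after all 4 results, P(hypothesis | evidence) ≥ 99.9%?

26

Prior odds = 0.0023/0.9977 = 23/9977.
Target odds = 0.999/0.001 = 999.
Need L⁴ ≥ 999 ÷ (23/9977) = 9967023/23.
25⁴ = 390625 < 9967023/23 ≤ 456976 = 26⁴, so L = 26.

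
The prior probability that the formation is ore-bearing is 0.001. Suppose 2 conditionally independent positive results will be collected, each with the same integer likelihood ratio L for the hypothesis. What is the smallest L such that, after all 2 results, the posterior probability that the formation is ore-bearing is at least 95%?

Prior odds = 0.001/0.999 = 1/999.
Target odds = 0.95/0.05 = 19.
Need L² ≥ 19 ÷ (1/999) = 18981.
137² = 18769 < 18981 ≤ 19044 = 138², so L = 138.

138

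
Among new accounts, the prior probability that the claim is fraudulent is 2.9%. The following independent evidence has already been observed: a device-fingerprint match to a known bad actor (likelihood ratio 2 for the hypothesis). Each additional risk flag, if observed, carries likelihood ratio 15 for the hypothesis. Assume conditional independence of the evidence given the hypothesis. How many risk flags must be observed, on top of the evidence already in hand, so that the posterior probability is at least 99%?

Prior odds = 0.029/0.971 = 29/971.
Bayes factor of the evidence already in hand = 2.
Odds after that evidence = (29/971) × 2 = 58/971.
Target odds = 0.99/0.01 = 99.
Need 15ⁿ ≥ 99 ÷ (58/971) = 96129/58.
15² = 225 falls short of 96129/58 but 15³ = 3375 reaches it, so n = 3.

3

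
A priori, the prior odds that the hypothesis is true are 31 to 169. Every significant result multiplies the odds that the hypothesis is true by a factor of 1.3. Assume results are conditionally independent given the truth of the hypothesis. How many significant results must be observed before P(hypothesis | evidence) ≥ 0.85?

14

Prior odds = 31/169.
Likelihood ratio per significant result = 1.3.
Target posterior odds = 0.85/0.15 = 17/3.
Need (31/169) × 1.3ⁿ ≥ 17/3, i.e. 1.3ⁿ ≥ 2873/93.
1.3¹³ ≈30.2875 falls short of 2873/93 but 1.3¹⁴ ≈39.3738 reaches it, so n = 14.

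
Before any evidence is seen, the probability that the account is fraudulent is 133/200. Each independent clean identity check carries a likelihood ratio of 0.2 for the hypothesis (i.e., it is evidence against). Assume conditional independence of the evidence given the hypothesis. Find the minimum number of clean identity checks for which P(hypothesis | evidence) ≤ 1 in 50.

3

Prior odds: 0.665 ÷ 0.335 = 133/67.
Likelihood ratio per clean identity check = 0.2.
Target odds: 0.02 ÷ 0.98 = 1/49.
Require 0.2ⁿ ≤ 1/49 ÷ (133/67) = 67/6517.
0.2² = 0.04 is still above 67/6517 but 0.2³ = 0.008 is at or below it, so n = 3.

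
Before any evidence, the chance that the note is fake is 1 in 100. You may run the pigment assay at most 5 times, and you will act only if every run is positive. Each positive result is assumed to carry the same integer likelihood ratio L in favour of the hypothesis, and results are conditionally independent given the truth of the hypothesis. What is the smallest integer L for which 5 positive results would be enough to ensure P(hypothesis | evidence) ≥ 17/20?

Prior odds = 0.01/0.99 = 1/99.
Target odds = 0.85/0.15 = 17/3.
Need L⁵ ≥ 17/3 ÷ (1/99) = 561.
3⁵ = 243 < 561 ≤ 1024 = 4⁵, so L = 4.

4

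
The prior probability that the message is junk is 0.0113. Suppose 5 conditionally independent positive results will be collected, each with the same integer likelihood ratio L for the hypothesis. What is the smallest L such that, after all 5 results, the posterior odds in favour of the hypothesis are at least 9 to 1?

Prior odds = 0.0113/0.9887 = 113/9887.
Target odds = 9.
Need L⁵ ≥ 9 ÷ (113/9887) = 88983/113.
3⁵ = 243 < 88983/113 ≤ 1024 = 4⁵, so L = 4.

4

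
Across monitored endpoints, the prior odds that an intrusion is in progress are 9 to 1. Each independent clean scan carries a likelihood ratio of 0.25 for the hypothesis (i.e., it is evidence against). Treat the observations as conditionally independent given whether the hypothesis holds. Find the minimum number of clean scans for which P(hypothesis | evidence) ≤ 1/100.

5

Prior odds = 9.
Likelihood ratio per clean scan = 0.25.
Target posterior odds = 0.01/0.99 = 1/99.
Need 9 × 0.25ⁿ ≤ 1/99, i.e. 0.25ⁿ ≤ 1/891.
0.25⁴ = 0.00390625 is still above 1/891 but 0.25⁵ = 1/1024 is at or below it, so n = 5.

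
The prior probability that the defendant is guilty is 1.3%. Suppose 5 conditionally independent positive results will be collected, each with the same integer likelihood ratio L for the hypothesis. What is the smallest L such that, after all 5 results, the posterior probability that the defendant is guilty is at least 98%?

6

Prior odds = 0.013/0.987 = 13/987.
Target odds = 0.98/0.02 = 49.
Need L⁵ ≥ 49 ÷ (13/987) = 48363/13.
5⁵ = 3125 < 48363/13 ≤ 7776 = 6⁵, so L = 6.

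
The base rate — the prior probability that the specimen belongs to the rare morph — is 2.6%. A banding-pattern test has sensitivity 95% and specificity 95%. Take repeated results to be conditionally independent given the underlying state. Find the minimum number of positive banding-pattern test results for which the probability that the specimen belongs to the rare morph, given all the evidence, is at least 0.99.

3

Prior odds: 0.026 ÷ 0.974 = 13/487.
False-positive rate = 1 − 0.95 = 0.05; likelihood ratio of a positive = 0.95/0.05 = 19.
Target posterior odds = 0.99/0.01 = 99.
Need (13/487) × 19ⁿ ≥ 99, i.e. 19ⁿ ≥ 48213/13.
19² = 361 falls short of 48213/13 but 19³ = 6859 reaches it, so n = 3.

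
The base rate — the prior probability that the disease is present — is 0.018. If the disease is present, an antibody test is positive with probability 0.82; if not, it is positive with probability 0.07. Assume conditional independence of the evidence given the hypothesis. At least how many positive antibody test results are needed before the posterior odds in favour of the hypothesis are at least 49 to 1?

Prior odds: 0.018 ÷ 0.982 = 9/491.
Likelihood ratio of a positive = 0.82/0.07 = 82/7.
Target odds = 49.
Need (9/491) × (82/7)ⁿ ≥ 49, i.e. (82/7)ⁿ ≥ 24059/9.
(82/7)³ = 551368/343 falls short of 24059/9 but (82/7)⁴ = 45212176/2401 reaches it, so n = 4.

4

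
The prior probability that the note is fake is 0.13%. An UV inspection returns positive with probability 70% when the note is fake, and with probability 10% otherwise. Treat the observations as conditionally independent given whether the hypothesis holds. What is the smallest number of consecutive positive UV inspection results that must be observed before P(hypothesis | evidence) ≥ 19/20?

5

Prior odds = 0.0013/0.9987 = 13/9987.
Likelihood ratio of a positive result = 0.7/0.1 = 7.
Target posterior odds = 0.95/0.05 = 19.
Require 7ⁿ ≥ 19 ÷ (13/9987) = 189753/13.
7⁴ = 2401 falls short of 189753/13 but 7⁵ = 16807 reaches it, so n = 5.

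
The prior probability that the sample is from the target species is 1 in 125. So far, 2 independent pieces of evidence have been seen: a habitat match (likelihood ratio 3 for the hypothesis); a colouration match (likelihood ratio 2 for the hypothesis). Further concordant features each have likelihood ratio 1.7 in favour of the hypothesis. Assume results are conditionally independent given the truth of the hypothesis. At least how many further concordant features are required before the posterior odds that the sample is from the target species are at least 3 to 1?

8

Prior odds = 0.008/0.992 = 1/124.
Combined Bayes factor of the evidence already in hand = 3 × 2 = 6.
Odds after that evidence = (1/124) × 6 = 3/62.
Target odds = 3.
Need 1.7ⁿ ≥ 3 ÷ (3/62) = 62.
1.7⁷ = 410338673/10000000 falls short of 62 but 1.7⁸ ≈69.7576 reaches it, so n = 8.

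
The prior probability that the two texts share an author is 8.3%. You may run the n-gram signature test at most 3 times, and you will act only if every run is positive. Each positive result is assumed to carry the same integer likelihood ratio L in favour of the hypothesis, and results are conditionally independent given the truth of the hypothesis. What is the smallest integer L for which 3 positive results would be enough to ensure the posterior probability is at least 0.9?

5

Prior odds = 0.083/0.917 = 83/917.
Target odds = 0.9/0.1 = 9.
Need L³ ≥ 9 ÷ (83/917) = 8253/83.
4³ = 64 < 8253/83 ≤ 125 = 5³, so L = 5.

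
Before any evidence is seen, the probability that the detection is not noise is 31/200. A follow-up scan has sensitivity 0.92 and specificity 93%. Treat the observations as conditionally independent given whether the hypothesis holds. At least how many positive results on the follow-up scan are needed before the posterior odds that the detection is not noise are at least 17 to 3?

2

Prior odds: 0.155 ÷ 0.845 = 31/169.
False-positive rate = 1 − 0.93 = 0.07; likelihood ratio of a positive = 0.92/0.07 = 92/7.
Target odds = 17/3.
Require (92/7)ⁿ ≥ 17/3 ÷ (31/169) = 2873/93.
(92/7)¹ = 92/7 falls short of 2873/93 but (92/7)² = 8464/49 reaches it, so n = 2.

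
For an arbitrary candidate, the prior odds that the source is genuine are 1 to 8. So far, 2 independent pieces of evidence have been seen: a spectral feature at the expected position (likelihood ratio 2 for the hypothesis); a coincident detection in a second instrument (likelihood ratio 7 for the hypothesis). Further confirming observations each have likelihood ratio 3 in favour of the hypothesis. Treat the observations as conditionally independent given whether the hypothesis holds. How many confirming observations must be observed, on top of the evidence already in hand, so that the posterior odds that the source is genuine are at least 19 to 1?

Prior odds = 0.125.
Combined Bayes factor of the evidence already in hand = 2 × 7 = 14.
Odds after that evidence = 0.125 × 14 = 1.75.
Target odds = 19.
Need 3ⁿ ≥ 19 ÷ 1.75 = 76/7.
3² = 9 falls short of 76/7 but 3³ = 27 reaches it, so n = 3.

3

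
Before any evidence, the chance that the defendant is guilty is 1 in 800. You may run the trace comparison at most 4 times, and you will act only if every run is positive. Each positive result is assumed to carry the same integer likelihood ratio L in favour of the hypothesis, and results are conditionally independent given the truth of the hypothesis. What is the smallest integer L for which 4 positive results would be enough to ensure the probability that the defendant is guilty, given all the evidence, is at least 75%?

Prior odds = 0.00125/0.99875 = 1/799.
Target odds = 0.75/0.25 = 3.
Need L⁴ ≥ 3 ÷ (1/799) = 2397.
6⁴ = 1296 < 2397 ≤ 2401 = 7⁴, so L = 7.

7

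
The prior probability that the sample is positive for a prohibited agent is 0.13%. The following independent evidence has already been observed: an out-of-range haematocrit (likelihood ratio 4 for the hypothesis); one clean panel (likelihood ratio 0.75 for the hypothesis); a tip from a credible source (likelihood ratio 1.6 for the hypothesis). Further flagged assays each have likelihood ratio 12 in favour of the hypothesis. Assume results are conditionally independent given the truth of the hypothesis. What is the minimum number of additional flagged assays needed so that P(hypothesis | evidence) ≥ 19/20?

Prior odds = 0.0013/0.9987 = 13/9987.
Combined Bayes factor of the evidence already in hand = 4 × 0.75 × 1.6 = 4.8.
Odds after that evidence = (13/9987) × 4.8 = 104/16645.
Target odds = 0.95/0.05 = 19.
Need 12ⁿ ≥ 19 ÷ (104/16645) = 316255/104.
12³ = 1728 falls short of 316255/104 but 12⁴ = 20736 reaches it, so n = 4.

4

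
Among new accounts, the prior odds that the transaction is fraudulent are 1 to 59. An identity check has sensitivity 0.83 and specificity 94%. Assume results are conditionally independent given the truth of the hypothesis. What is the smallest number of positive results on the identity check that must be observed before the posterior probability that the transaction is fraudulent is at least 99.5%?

4

Prior odds = 1/59.
False-positive rate = 1 − 0.94 = 0.06; likelihood ratio of a positive = 0.83/0.06 = 83/6.
Target odds: 0.995 ÷ 0.005 = 199.
Need (1/59) × (83/6)ⁿ ≥ 199, i.e. (83/6)ⁿ ≥ 11741.
(83/6)³ = 571787/216 falls short of 11741 but (83/6)⁴ = 47458321/1296 reaches it, so n = 4.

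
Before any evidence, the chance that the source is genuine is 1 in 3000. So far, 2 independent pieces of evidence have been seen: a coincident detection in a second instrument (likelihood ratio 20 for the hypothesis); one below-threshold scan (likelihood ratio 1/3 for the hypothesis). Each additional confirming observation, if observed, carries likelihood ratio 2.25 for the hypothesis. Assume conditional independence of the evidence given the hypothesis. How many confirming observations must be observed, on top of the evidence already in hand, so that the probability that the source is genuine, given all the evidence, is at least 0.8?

10

Prior odds = (1/3000)/(2999/3000) = 1/2999.
Combined Bayes factor of the evidence already in hand = 20 × (1/3) = 20/3.
Odds after that evidence = (1/2999) × 20/3 = 20/8997.
Target odds = 0.8/0.2 = 4.
Need 2.25ⁿ ≥ 4 ÷ (20/8997) = 1799.4.
2.25⁹ = 387420489/262144 falls short of 1799.4 but 2.25¹⁰ ≈3325.26 reaches it, so n = 10.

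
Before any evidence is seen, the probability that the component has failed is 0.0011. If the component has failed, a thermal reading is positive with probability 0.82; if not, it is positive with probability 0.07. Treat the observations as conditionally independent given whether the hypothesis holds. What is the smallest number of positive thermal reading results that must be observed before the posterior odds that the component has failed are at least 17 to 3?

4

Prior odds: 0.0011 ÷ 0.9989 = 11/9989.
Likelihood ratio of a positive = 0.82/0.07 = 82/7.
Target odds = 17/3.
Need (11/9989) × (82/7)ⁿ ≥ 17/3, i.e. (82/7)ⁿ ≥ 169813/33.
(82/7)³ = 551368/343 falls short of 169813/33 but (82/7)⁴ = 45212176/2401 reaches it, so n = 4.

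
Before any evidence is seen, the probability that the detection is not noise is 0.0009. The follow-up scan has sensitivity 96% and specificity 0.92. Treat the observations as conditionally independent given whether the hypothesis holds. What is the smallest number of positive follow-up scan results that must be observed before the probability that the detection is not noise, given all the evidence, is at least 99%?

Prior odds = 0.0009/0.9991 = 9/9991.
False-positive rate = 1 − 0.92 = 0.08; likelihood ratio of a positive = 0.96/0.08 = 12.
Target odds: 0.99 ÷ 0.01 = 99.
Need (9/9991) × 12ⁿ ≥ 99, i.e. 12ⁿ ≥ 109901.
12⁴ = 20736 falls short of 109901 but 12⁵ = 248832 reaches it, so n = 5.

5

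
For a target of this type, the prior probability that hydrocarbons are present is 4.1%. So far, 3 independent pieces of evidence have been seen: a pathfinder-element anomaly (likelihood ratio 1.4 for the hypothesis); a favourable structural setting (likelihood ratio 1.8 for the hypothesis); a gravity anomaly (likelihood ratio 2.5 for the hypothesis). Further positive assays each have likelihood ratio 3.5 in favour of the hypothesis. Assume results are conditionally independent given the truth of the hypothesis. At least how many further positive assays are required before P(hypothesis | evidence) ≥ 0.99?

5

Prior odds = 0.041/0.959 = 41/959.
Combined Bayes factor of the evidence already in hand = 1.4 × 1.8 × 2.5 = 6.3.
Odds after that evidence = (41/959) × 6.3 = 369/1370.
Target odds = 0.99/0.01 = 99.
Need 3.5ⁿ ≥ 99 ÷ (369/1370) = 15070/41.
3.5⁴ = 150.0625 falls short of 15070/41 but 3.5⁵ = 525.21875 reaches it, so n = 5.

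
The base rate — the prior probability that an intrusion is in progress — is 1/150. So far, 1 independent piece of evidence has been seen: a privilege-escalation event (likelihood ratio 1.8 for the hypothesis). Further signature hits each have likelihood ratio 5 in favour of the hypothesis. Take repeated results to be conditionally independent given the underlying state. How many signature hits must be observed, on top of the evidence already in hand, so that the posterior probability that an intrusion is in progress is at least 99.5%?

7

Prior odds = (1/150)/(149/150) = 1/149.
Bayes factor of the evidence already in hand = 1.8.
Odds after that evidence = (1/149) × 1.8 = 9/745.
Target odds = 0.995/0.005 = 199.
Need 5ⁿ ≥ 199 ÷ (9/745) = 148255/9.
5⁶ = 15625 falls short of 148255/9 but 5⁷ = 78125 reaches it, so n = 7.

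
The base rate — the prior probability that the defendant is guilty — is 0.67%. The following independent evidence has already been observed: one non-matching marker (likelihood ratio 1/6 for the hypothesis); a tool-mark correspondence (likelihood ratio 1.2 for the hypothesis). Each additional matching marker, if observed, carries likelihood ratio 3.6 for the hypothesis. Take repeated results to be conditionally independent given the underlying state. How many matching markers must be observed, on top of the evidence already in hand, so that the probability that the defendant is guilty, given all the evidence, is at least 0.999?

Prior odds = 0.0067/0.9933 = 67/9933.
Combined Bayes factor of the evidence already in hand = (1/6) × 1.2 = 0.2.
Odds after that evidence = (67/9933) × 0.2 = 67/49665.
Target odds = 0.999/0.001 = 999.
Need 3.6ⁿ ≥ 999 ÷ (67/49665) = 49615335/67.
3.6¹⁰ ≈365616 falls short of 49615335/67 but 3.6¹¹ ≈1.31622e+06 reaches it, so n = 11.

11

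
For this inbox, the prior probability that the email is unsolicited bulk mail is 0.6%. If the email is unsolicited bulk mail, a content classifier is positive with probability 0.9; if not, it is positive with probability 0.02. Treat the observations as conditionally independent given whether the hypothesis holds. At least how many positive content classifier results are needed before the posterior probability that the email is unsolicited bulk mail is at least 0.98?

3

Prior odds = 0.006/0.994 = 3/497.
Likelihood ratio of a positive = 0.9/0.02 = 45.
Target odds: 0.98 ÷ 0.02 = 49.
Need (3/497) × 45ⁿ ≥ 49, i.e. 45ⁿ ≥ 24353/3.
45² = 2025 falls short of 24353/3 but 45³ = 91125 reaches it, so n = 3.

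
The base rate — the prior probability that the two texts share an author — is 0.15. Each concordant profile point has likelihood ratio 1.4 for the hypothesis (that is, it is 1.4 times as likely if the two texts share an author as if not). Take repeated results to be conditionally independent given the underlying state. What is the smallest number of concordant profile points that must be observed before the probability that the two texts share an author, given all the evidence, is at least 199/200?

Prior odds: 0.15 ÷ 0.85 = 3/17.
Likelihood ratio per concordant profile point = 1.4.
Target posterior odds = 0.995/0.005 = 199.
Need (3/17) × 1.4ⁿ ≥ 199, i.e. 1.4ⁿ ≥ 3383/3.
1.4²⁰ ≈836.683 falls short of 3383/3 but 1.4²¹ ≈1171.36 reaches it, so n = 21.

21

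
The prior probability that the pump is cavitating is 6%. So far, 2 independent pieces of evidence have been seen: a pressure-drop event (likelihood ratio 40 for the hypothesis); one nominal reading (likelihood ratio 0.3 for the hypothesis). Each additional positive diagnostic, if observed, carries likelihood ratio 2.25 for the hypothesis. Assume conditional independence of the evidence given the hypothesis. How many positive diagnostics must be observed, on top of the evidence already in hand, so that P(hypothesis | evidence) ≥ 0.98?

6

Prior odds = 0.06/0.94 = 3/47.
Combined Bayes factor of the evidence already in hand = 40 × 0.3 = 12.
Odds after that evidence = (3/47) × 12 = 36/47.
Target odds = 0.98/0.02 = 49.
Need 2.25ⁿ ≥ 49 ÷ (36/47) = 2303/36.
2.25⁵ = 59049/1024 falls short of 2303/36 but 2.25⁶ = 531441/4096 reaches it, so n = 6.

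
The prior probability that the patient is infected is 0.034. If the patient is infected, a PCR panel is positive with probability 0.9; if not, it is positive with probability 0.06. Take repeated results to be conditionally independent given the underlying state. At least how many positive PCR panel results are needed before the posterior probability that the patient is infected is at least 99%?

3

Prior odds = 0.034/0.966 = 17/483.
Likelihood ratio of a positive = 0.9/0.06 = 15.
Target odds: 0.99 ÷ 0.01 = 99.
Require 15ⁿ ≥ 99 ÷ (17/483) = 47817/17.
15² = 225 falls short of 47817/17 but 15³ = 3375 reaches it, so n = 3.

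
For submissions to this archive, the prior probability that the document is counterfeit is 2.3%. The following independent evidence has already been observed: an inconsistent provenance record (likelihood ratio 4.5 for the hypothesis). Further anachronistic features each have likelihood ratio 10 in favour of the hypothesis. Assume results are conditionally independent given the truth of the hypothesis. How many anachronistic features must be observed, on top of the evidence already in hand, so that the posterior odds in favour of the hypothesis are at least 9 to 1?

2

Prior odds = 0.023/0.977 = 23/977.
Bayes factor of the evidence already in hand = 4.5.
Odds after that evidence = (23/977) × 4.5 = 207/1954.
Target odds = 9.
Need 10ⁿ ≥ 9 ÷ (207/1954) = 1954/23.
10¹ = 10 falls short of 1954/23 but 10² = 100 reaches it, so n = 2.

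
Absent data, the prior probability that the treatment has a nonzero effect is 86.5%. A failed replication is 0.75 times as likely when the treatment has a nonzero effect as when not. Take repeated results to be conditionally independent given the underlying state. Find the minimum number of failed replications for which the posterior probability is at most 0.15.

13

Prior odds = 0.865/0.135 = 173/27.
Likelihood ratio per failed replication = 0.75.
Target posterior odds = 0.15/0.85 = 3/17.
Need (173/27) × 0.75ⁿ ≤ 3/17, i.e. 0.75ⁿ ≤ 81/2941.
0.75¹² = 531441/16777216 is still above 81/2941 but 0.75¹³ = 1594323/67108864 is at or below it, so n = 13.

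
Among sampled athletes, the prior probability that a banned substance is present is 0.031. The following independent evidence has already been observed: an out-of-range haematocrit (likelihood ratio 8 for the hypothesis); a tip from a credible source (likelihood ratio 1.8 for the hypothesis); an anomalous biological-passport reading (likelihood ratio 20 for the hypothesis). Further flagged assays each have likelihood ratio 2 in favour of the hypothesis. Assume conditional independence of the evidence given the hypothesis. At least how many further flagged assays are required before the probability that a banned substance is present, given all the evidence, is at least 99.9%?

Prior odds = 0.031/0.969 = 31/969.
Combined Bayes factor of the evidence already in hand = 8 × 1.8 × 20 = 288.
Odds after that evidence = (31/969) × 288 = 2976/323.
Target odds = 0.999/0.001 = 999.
Need 2ⁿ ≥ 999 ÷ (2976/323) = 107559/992.
2⁶ = 64 falls short of 107559/992 but 2⁷ = 128 reaches it, so n = 7.

7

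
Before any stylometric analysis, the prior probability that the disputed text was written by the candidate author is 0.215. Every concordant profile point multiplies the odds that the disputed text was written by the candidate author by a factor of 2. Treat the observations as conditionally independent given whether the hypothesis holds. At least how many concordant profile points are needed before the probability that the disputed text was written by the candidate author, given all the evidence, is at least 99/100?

9

Prior odds: 0.215 ÷ 0.785 = 43/157.
Likelihood ratio per concordant profile point = 2.
Target posterior odds = 0.99/0.01 = 99.
Need (43/157) × 2ⁿ ≥ 99, i.e. 2ⁿ ≥ 15543/43.
2⁸ = 256 falls short of 15543/43 but 2⁹ = 512 reaches it, so n = 9.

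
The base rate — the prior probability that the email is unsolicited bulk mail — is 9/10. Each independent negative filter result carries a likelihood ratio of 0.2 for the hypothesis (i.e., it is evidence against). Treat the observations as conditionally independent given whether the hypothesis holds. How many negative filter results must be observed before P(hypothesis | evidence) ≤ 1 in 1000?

Prior odds = 0.9/0.1 = 9.
Likelihood ratio per negative filter result = 0.2.
Target odds: 0.001 ÷ 0.999 = 1/999.
Need 9 × 0.2ⁿ ≤ 1/999, i.e. 0.2ⁿ ≤ 1/8991.
0.2⁵ = 0.00032 is still above 1/8991 but 0.2⁶ = 1/15625 is at or below it, so n = 6.

6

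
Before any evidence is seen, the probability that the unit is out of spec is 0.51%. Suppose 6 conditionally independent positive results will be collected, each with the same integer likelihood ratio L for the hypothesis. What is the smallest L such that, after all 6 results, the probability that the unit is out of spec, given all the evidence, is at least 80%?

Prior odds = 0.0051/0.9949 = 51/9949.
Target odds = 0.8/0.2 = 4.
Need L⁶ ≥ 4 ÷ (51/9949) = 39796/51.
3⁶ = 729 < 39796/51 ≤ 4096 = 4⁶, so L = 4.

4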